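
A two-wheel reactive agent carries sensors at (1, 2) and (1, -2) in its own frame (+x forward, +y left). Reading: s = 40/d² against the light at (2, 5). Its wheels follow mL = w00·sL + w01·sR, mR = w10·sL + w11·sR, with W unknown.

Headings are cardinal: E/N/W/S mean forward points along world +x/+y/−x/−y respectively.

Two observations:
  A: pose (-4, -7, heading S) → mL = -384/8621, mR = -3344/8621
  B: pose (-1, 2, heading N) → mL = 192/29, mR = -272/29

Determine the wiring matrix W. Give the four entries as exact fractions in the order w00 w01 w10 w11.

obs A: pose=(-4,-7,S) → sL=8/37, sR=40/233, mL=-384/8621, mR=-3344/8621
obs B: pose=(-1,2,N) → sL=40/29, sR=8, mL=192/29, mR=-272/29
sensor matrix S = [[8/37, 40/233], [40/29, 8]]; det S = 373248/250009
solve [mL_A; mL_B] = S·[w00; w01] and [mR_A; mR_B] = S·[w10; w11]:
  w00 = -1, w01 = 1, w10 = -1, w11 = -1

-1 1 -1 -1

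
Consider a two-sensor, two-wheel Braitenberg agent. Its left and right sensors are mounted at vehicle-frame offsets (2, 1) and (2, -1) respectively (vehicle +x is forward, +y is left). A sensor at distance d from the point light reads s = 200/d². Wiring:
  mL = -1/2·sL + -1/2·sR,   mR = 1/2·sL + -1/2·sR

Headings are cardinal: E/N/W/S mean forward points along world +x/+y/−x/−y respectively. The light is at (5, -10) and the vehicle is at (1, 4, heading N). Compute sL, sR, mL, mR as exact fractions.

200/281 40/53 -10920/14893 -320/14893

left sensor world pos  = (0, 6); dL² = 281
right sensor world pos = (2, 6); dR² = 265
sL = 200/281 = 200/281
sR = 200/265 = 40/53
mL = -1/2·sL + -1/2·sR = -10920/14893
mR = 1/2·sL + -1/2·sR = -320/14893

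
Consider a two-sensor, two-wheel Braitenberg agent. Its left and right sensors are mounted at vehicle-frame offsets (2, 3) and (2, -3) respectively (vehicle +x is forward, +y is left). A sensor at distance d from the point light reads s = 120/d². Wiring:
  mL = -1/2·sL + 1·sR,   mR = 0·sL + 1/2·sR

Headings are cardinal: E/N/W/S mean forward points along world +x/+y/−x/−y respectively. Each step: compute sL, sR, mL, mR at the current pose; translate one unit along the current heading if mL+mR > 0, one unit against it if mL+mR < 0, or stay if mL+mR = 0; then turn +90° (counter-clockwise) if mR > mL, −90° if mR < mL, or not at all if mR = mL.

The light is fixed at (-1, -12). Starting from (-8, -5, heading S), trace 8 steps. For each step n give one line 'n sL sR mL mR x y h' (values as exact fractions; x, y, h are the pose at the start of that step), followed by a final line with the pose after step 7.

n=0: pose=(-8,-5,S); sL=120/41, sR=24/25; mL=-516/1025, mR=12/25; mL+mR=-24/1025 → advance -1; mR−mL=1008/1025 → turn +1·90°
n=1: pose=(-8,-4,E); sL=60/73, sR=12/5; mL=726/365, mR=6/5; mL+mR=1164/365 → advance +1; mR−mL=-288/365 → turn -1·90°
n=2: pose=(-7,-4,S); sL=8/3, sR=40/39; mL=-4/13, mR=20/39; mL+mR=8/39 → advance +1; mR−mL=32/39 → turn +1·90°
n=3: pose=(-7,-5,E); sL=30/29, sR=15/4; mL=375/116, mR=15/8; mL+mR=1185/232 → advance +1; mR−mL=-315/232 → turn -1·90°
n=4: pose=(-6,-5,S); sL=120/29, sR=120/89; mL=-1860/2581, mR=60/89; mL+mR=-120/2581 → advance -1; mR−mL=3600/2581 → turn +1·90°
n=5: pose=(-6,-4,E); sL=12/13, sR=60/17; mL=678/221, mR=30/17; mL+mR=1068/221 → advance +1; mR−mL=-288/221 → turn -1·90°
n=6: pose=(-5,-4,S); sL=120/37, sR=24/17; mL=-132/629, mR=12/17; mL+mR=312/629 → advance +1; mR−mL=576/629 → turn +1·90°
n=7: pose=(-5,-5,E); sL=15/13, sR=6; mL=141/26, mR=3; mL+mR=219/26 → advance +1; mR−mL=-63/26 → turn -1·90°

0 120/41 24/25 -516/1025 12/25 -8 -5 S
1 60/73 12/5 726/365 6/5 -8 -4 E
2 8/3 40/39 -4/13 20/39 -7 -4 S
3 30/29 15/4 375/116 15/8 -7 -5 E
4 120/29 120/89 -1860/2581 60/89 -6 -5 S
5 12/13 60/17 678/221 30/17 -6 -4 E
6 120/37 24/17 -132/629 12/17 -5 -4 S
7 15/13 6 141/26 3 -5 -5 E
final -4 -5 S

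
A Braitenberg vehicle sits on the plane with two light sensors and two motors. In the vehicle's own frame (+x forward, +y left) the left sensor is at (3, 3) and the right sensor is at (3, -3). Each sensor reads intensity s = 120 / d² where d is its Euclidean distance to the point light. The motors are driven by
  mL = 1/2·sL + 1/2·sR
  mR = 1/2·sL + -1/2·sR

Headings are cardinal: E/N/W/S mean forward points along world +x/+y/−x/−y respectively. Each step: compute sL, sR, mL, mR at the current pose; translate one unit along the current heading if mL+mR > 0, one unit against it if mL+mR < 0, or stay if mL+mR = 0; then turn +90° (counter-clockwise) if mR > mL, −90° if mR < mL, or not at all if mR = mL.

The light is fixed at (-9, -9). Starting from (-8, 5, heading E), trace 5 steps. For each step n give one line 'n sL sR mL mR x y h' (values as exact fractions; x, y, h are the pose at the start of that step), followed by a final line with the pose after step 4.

n=0: pose=(-8,5,E); sL=24/61, sR=120/137; mL=5304/8357, mR=-2016/8357; mL+mR=24/61 → advance +1; mR−mL=-120/137 → turn -1·90°
n=1: pose=(-7,5,S); sL=60/73, sR=60/61; mL=4020/4453, mR=-360/4453; mL+mR=60/73 → advance +1; mR−mL=-60/61 → turn -1·90°
n=2: pose=(-7,4,W); sL=120/101, sR=120/257; mL=21480/25957, mR=9360/25957; mL+mR=120/101 → advance +1; mR−mL=-120/257 → turn -1·90°
n=3: pose=(-8,4,N); sL=6/13, sR=15/34; mL=399/884, mR=9/884; mL+mR=6/13 → advance +1; mR−mL=-15/34 → turn -1·90°
n=4: pose=(-8,5,E); sL=24/61, sR=120/137; mL=5304/8357, mR=-2016/8357; mL+mR=24/61 → advance +1; mR−mL=-120/137 → turn -1·90°

0 24/61 120/137 5304/8357 -2016/8357 -8 5 E
1 60/73 60/61 4020/4453 -360/4453 -7 5 S
2 120/101 120/257 21480/25957 9360/25957 -7 4 W
3 6/13 15/34 399/884 9/884 -8 4 N
4 24/61 120/137 5304/8357 -2016/8357 -8 5 E
final -7 5 S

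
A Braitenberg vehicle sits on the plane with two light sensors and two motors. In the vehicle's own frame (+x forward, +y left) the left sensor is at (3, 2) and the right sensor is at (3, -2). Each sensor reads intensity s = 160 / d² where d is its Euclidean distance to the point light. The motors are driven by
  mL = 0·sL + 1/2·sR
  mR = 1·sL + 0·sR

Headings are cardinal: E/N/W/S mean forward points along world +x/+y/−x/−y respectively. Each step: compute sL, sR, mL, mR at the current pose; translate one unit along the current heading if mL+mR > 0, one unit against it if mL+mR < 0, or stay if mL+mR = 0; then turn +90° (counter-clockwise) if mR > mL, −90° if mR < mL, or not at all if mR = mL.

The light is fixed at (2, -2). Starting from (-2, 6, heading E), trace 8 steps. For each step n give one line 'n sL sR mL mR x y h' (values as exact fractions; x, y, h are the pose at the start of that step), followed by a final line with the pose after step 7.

0 160/101 160/37 80/37 160/101 -2 6 E
1 80/13 16/5 8/5 80/13 -1 6 S
2 160/81 32/5 16/5 160/81 -1 5 E
3 10 5 5/2 10 0 5 S
4 32/13 160/17 80/17 32/13 0 4 E
5 16 80/9 40/9 16 1 4 S
6 160/53 160/13 80/13 160/53 1 3 E
7 20 20 10 20 2 3 S
final 2 2 E

n=0: pose=(-2,6,E); sL=160/101, sR=160/37; mL=80/37, mR=160/101; mL+mR=14000/3737 → advance +1; mR−mL=-2160/3737 → turn -1·90°
n=1: pose=(-1,6,S); sL=80/13, sR=16/5; mL=8/5, mR=80/13; mL+mR=504/65 → advance +1; mR−mL=296/65 → turn +1·90°
n=2: pose=(-1,5,E); sL=160/81, sR=32/5; mL=16/5, mR=160/81; mL+mR=2096/405 → advance +1; mR−mL=-496/405 → turn -1·90°
n=3: pose=(0,5,S); sL=10, sR=5; mL=5/2, mR=10; mL+mR=25/2 → advance +1; mR−mL=15/2 → turn +1·90°
n=4: pose=(0,4,E); sL=32/13, sR=160/17; mL=80/17, mR=32/13; mL+mR=1584/221 → advance +1; mR−mL=-496/221 → turn -1·90°
n=5: pose=(1,4,S); sL=16, sR=80/9; mL=40/9, mR=16; mL+mR=184/9 → advance +1; mR−mL=104/9 → turn +1·90°
n=6: pose=(1,3,E); sL=160/53, sR=160/13; mL=80/13, mR=160/53; mL+mR=6320/689 → advance +1; mR−mL=-2160/689 → turn -1·90°
n=7: pose=(2,3,S); sL=20, sR=20; mL=10, mR=20; mL+mR=30 → advance +1; mR−mL=10 → turn +1·90°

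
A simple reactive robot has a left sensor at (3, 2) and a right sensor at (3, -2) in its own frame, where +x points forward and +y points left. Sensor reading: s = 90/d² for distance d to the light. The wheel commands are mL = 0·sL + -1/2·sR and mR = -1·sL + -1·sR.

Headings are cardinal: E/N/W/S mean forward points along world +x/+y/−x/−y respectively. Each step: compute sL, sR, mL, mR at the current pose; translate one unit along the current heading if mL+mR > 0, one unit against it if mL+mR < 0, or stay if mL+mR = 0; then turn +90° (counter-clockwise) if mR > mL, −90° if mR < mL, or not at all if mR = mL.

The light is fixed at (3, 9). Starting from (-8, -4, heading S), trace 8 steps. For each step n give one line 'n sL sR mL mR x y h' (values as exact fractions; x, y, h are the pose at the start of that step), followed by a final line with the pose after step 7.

n=0: pose=(-8,-4,S); sL=90/337, sR=18/85; mL=-9/85, mR=-13716/28645; mL+mR=-16749/28645 → advance -1; mR−mL=-10683/28645 → turn -1·90°
n=1: pose=(-8,-3,W); sL=45/196, sR=45/148; mL=-45/296, mR=-1935/3626; mL+mR=-9945/14504 → advance -1; mR−mL=-5535/14504 → turn -1·90°
n=2: pose=(-7,-3,N); sL=2/5, sR=18/29; mL=-9/29, mR=-148/145; mL+mR=-193/145 → advance -1; mR−mL=-103/145 → turn -1·90°
n=3: pose=(-7,-4,E); sL=9/17, sR=45/137; mL=-45/274, mR=-1998/2329; mL+mR=-4761/4658 → advance -1; mR−mL=-3231/4658 → turn -1·90°
n=4: pose=(-8,-4,S); sL=90/337, sR=18/85; mL=-9/85, mR=-13716/28645; mL+mR=-16749/28645 → advance -1; mR−mL=-10683/28645 → turn -1·90°
n=5: pose=(-8,-3,W); sL=45/196, sR=45/148; mL=-45/296, mR=-1935/3626; mL+mR=-9945/14504 → advance -1; mR−mL=-5535/14504 → turn -1·90°
n=6: pose=(-7,-3,N); sL=2/5, sR=18/29; mL=-9/29, mR=-148/145; mL+mR=-193/145 → advance -1; mR−mL=-103/145 → turn -1·90°
n=7: pose=(-7,-4,E); sL=9/17, sR=45/137; mL=-45/274, mR=-1998/2329; mL+mR=-4761/4658 → advance -1; mR−mL=-3231/4658 → turn -1·90°

0 90/337 18/85 -9/85 -13716/28645 -8 -4 S
1 45/196 45/148 -45/296 -1935/3626 -8 -3 W
2 2/5 18/29 -9/29 -148/145 -7 -3 N
3 9/17 45/137 -45/274 -1998/2329 -7 -4 E
4 90/337 18/85 -9/85 -13716/28645 -8 -4 S
5 45/196 45/148 -45/296 -1935/3626 -8 -3 W
6 2/5 18/29 -9/29 -148/145 -7 -3 N
7 9/17 45/137 -45/274 -1998/2329 -7 -4 E
final -8 -4 S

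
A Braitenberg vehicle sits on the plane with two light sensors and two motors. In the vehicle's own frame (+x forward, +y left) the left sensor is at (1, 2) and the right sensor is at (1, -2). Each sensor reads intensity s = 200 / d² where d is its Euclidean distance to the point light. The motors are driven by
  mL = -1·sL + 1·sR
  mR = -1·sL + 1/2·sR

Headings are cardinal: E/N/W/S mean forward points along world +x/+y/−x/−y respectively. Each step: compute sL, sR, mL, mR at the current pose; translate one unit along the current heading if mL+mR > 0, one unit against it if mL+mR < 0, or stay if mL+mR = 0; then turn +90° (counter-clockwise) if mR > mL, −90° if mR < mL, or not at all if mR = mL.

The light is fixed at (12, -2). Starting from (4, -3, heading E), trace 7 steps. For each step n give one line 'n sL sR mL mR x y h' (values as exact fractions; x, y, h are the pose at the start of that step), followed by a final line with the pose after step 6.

0 4 100/29 -16/29 -66/29 4 -3 E
1 200/53 8/5 -576/265 -788/265 3 -3 S
2 25/13 25/13 0 -25/26 3 -2 W
3 200/101 200/37 12800/3737 2700/3737 4 -2 N
4 100/29 4 16/29 -42/29 4 -1 E
5 200/49 200/121 -14400/5929 -19300/5929 3 -1 S
6 2 50/29 -8/29 -33/29 3 0 W
final 4 0 N

n=0: pose=(4,-3,E); sL=4, sR=100/29; mL=-16/29, mR=-66/29; mL+mR=-82/29 → advance -1; mR−mL=-50/29 → turn -1·90°
n=1: pose=(3,-3,S); sL=200/53, sR=8/5; mL=-576/265, mR=-788/265; mL+mR=-1364/265 → advance -1; mR−mL=-4/5 → turn -1·90°
n=2: pose=(3,-2,W); sL=25/13, sR=25/13; mL=0, mR=-25/26; mL+mR=-25/26 → advance -1; mR−mL=-25/26 → turn -1·90°
n=3: pose=(4,-2,N); sL=200/101, sR=200/37; mL=12800/3737, mR=2700/3737; mL+mR=15500/3737 → advance +1; mR−mL=-100/37 → turn -1·90°
n=4: pose=(4,-1,E); sL=100/29, sR=4; mL=16/29, mR=-42/29; mL+mR=-26/29 → advance -1; mR−mL=-2 → turn -1·90°
n=5: pose=(3,-1,S); sL=200/49, sR=200/121; mL=-14400/5929, mR=-19300/5929; mL+mR=-33700/5929 → advance -1; mR−mL=-100/121 → turn -1·90°
n=6: pose=(3,0,W); sL=2, sR=50/29; mL=-8/29, mR=-33/29; mL+mR=-41/29 → advance -1; mR−mL=-25/29 → turn -1·90°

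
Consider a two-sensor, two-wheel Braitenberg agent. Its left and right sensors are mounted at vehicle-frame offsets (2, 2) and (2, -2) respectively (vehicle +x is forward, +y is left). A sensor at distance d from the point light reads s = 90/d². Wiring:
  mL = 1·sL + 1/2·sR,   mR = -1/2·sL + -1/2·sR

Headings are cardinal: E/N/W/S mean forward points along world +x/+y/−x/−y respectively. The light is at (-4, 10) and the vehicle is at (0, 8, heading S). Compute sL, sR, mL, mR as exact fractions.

left sensor world pos  = (2, 6); dL² = 52
right sensor world pos = (-2, 6); dR² = 20
sL = 90/52 = 45/26
sR = 90/20 = 9/2
mL = 1·sL + 1/2·sR = 207/52
mR = -1/2·sL + -1/2·sR = -81/26

45/26 9/2 207/52 -81/26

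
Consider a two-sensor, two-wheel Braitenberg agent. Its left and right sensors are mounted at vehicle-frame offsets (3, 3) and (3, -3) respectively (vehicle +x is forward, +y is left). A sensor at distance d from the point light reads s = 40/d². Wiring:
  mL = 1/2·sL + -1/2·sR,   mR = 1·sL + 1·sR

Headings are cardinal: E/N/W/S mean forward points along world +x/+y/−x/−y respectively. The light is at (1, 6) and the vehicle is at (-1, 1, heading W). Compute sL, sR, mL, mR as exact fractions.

left sensor world pos  = (-4, -2); dL² = 89
right sensor world pos = (-4, 4); dR² = 29
sL = 40/89 = 40/89
sR = 40/29 = 40/29
mL = 1/2·sL + -1/2·sR = -1200/2581
mR = 1·sL + 1·sR = 4720/2581

40/89 40/29 -1200/2581 4720/2581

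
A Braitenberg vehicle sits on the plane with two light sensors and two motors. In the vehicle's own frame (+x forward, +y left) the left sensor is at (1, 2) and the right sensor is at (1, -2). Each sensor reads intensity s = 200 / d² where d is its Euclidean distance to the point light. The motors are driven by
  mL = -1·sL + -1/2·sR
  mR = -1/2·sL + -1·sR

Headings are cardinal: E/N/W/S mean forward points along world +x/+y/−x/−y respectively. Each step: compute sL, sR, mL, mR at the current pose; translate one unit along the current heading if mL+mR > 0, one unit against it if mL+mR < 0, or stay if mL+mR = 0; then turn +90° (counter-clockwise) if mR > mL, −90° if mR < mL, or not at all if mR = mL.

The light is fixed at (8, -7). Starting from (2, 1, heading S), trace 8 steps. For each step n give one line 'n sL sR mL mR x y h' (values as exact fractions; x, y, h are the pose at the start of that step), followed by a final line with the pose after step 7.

n=0: pose=(2,1,S); sL=40/13, sR=200/113; mL=-5820/1469, mR=-4860/1469; mL+mR=-10680/1469 → advance -1; mR−mL=960/1469 → turn +1·90°
n=1: pose=(2,2,E); sL=100/73, sR=100/37; mL=-7350/2701, mR=-9150/2701; mL+mR=-16500/2701 → advance -1; mR−mL=-1800/2701 → turn -1·90°
n=2: pose=(1,2,S); sL=200/89, sR=40/29; mL=-7580/2581, mR=-6460/2581; mL+mR=-14040/2581 → advance -1; mR−mL=1120/2581 → turn +1·90°
n=3: pose=(1,3,E); sL=10/9, sR=2; mL=-19/9, mR=-23/9; mL+mR=-14/3 → advance -1; mR−mL=-4/9 → turn -1·90°
n=4: pose=(0,3,S); sL=200/117, sR=200/181; mL=-47900/21177, mR=-41500/21177; mL+mR=-29800/7059 → advance -1; mR−mL=6400/21177 → turn +1·90°
n=5: pose=(0,4,E); sL=100/109, sR=20/13; mL=-2390/1417, mR=-2830/1417; mL+mR=-5220/1417 → advance -1; mR−mL=-440/1417 → turn -1·90°
n=6: pose=(-1,4,S); sL=200/149, sR=200/221; mL=-59100/32929, mR=-51900/32929; mL+mR=-111000/32929 → advance -1; mR−mL=7200/32929 → turn +1·90°
n=7: pose=(-1,5,E); sL=10/13, sR=50/41; mL=-735/533, mR=-855/533; mL+mR=-1590/533 → advance -1; mR−mL=-120/533 → turn -1·90°

0 40/13 200/113 -5820/1469 -4860/1469 2 1 S
1 100/73 100/37 -7350/2701 -9150/2701 2 2 E
2 200/89 40/29 -7580/2581 -6460/2581 1 2 S
3 10/9 2 -19/9 -23/9 1 3 E
4 200/117 200/181 -47900/21177 -41500/21177 0 3 S
5 100/109 20/13 -2390/1417 -2830/1417 0 4 E
6 200/149 200/221 -59100/32929 -51900/32929 -1 4 S
7 10/13 50/41 -735/533 -855/533 -1 5 E
final -2 5 S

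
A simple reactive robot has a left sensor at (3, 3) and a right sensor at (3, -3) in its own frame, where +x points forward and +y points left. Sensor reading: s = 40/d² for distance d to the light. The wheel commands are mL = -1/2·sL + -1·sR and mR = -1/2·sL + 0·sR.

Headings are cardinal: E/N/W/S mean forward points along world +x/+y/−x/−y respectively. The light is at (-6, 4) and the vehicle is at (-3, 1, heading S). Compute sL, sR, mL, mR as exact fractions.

5/9 10/9 -25/18 -5/18

left sensor world pos  = (0, -2); dL² = 72
right sensor world pos = (-6, -2); dR² = 36
sL = 40/72 = 5/9
sR = 40/36 = 10/9
mL = -1/2·sL + -1·sR = -25/18
mR = -1/2·sL + 0·sR = -5/18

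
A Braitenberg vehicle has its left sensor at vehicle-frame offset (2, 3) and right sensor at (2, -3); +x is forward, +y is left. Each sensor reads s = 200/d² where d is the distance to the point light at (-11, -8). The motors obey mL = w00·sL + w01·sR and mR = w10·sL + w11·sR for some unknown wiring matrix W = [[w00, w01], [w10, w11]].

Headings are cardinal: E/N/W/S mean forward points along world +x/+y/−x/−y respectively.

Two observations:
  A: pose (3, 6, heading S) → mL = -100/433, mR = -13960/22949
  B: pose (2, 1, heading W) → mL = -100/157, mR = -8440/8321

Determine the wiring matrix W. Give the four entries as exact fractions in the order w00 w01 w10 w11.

obs A: pose=(3,6,S) → sL=200/433, sR=40/53, mL=-100/433, mR=-13960/22949
obs B: pose=(2,1,W) → sL=200/157, sR=40/53, mL=-100/157, mR=-8440/8321
sensor matrix S = [[200/433, 40/53], [200/157, 40/53]]; det S = -2208000/3602993
solve [mL_A; mL_B] = S·[w00; w01] and [mR_A; mR_B] = S·[w10; w11]:
  w00 = -1/2, w01 = 0, w10 = -1/2, w11 = -1/2

-1/2 0 -1/2 -1/2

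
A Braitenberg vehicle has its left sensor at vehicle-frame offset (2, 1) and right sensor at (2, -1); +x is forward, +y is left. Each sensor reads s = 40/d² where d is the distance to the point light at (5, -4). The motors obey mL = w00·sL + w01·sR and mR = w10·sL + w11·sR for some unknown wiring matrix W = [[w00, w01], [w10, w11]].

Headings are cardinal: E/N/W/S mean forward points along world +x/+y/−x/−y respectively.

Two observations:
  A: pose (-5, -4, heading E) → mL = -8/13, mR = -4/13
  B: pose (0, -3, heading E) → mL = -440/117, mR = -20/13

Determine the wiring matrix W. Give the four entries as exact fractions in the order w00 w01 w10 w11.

obs A: pose=(-5,-4,E) → sL=8/13, sR=8/13, mL=-8/13, mR=-4/13
obs B: pose=(0,-3,E) → sL=40/13, sR=40/9, mL=-440/117, mR=-20/13
sensor matrix S = [[8/13, 8/13], [40/13, 40/9]]; det S = 1280/1521
solve [mL_A; mL_B] = S·[w00; w01] and [mR_A; mR_B] = S·[w10; w11]:
  w00 = -1/2, w01 = -1/2, w10 = -1/2, w11 = 0

-1/2 -1/2 -1/2 0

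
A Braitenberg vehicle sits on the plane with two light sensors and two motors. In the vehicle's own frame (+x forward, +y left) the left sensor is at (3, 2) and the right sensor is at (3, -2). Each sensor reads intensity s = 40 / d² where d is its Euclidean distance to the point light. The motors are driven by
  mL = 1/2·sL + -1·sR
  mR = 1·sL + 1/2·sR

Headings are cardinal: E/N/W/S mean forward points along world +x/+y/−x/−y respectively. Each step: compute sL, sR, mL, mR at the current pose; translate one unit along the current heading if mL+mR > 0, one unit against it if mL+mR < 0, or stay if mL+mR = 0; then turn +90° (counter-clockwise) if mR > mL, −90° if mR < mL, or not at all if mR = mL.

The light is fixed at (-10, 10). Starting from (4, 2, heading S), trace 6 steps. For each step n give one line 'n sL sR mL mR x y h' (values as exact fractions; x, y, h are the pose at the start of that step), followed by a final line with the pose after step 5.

0 40/377 8/53 -1956/19981 3628/19981 4 2 S
1 20/169 4/41 -266/6929 1158/6929 4 1 E
2 8/41 8/65 -68/2665 684/2665 5 1 N
3 10/61 2/9 -77/549 151/549 5 2 W
4 40/377 8/53 -1956/19981 3628/19981 4 2 S
5 20/169 4/41 -266/6929 1158/6929 4 1 E
final 5 1 N

n=0: pose=(4,2,S); sL=40/377, sR=8/53; mL=-1956/19981, mR=3628/19981; mL+mR=1672/19981 → advance +1; mR−mL=5584/19981 → turn +1·90°
n=1: pose=(4,1,E); sL=20/169, sR=4/41; mL=-266/6929, mR=1158/6929; mL+mR=892/6929 → advance +1; mR−mL=1424/6929 → turn +1·90°
n=2: pose=(5,1,N); sL=8/41, sR=8/65; mL=-68/2665, mR=684/2665; mL+mR=616/2665 → advance +1; mR−mL=752/2665 → turn +1·90°
n=3: pose=(5,2,W); sL=10/61, sR=2/9; mL=-77/549, mR=151/549; mL+mR=74/549 → advance +1; mR−mL=76/183 → turn +1·90°
n=4: pose=(4,2,S); sL=40/377, sR=8/53; mL=-1956/19981, mR=3628/19981; mL+mR=1672/19981 → advance +1; mR−mL=5584/19981 → turn +1·90°
n=5: pose=(4,1,E); sL=20/169, sR=4/41; mL=-266/6929, mR=1158/6929; mL+mR=892/6929 → advance +1; mR−mL=1424/6929 → turn +1·90°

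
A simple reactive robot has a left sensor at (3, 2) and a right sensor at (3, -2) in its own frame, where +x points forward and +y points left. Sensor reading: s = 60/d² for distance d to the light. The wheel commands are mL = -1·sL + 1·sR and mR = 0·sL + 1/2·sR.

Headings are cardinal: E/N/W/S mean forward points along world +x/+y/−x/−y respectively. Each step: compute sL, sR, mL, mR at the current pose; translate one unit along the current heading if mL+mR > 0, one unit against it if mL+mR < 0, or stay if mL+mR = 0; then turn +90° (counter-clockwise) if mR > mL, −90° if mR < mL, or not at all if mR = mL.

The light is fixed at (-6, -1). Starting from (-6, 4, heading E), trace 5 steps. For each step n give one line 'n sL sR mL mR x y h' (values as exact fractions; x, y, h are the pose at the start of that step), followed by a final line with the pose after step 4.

n=0: pose=(-6,4,E); sL=30/29, sR=10/3; mL=200/87, mR=5/3; mL+mR=115/29 → advance +1; mR−mL=-55/87 → turn -1·90°
n=1: pose=(-5,4,S); sL=60/13, sR=12; mL=96/13, mR=6; mL+mR=174/13 → advance +1; mR−mL=-18/13 → turn -1·90°
n=2: pose=(-5,3,W); sL=15/2, sR=3/2; mL=-6, mR=3/4; mL+mR=-21/4 → advance -1; mR−mL=27/4 → turn +1·90°
n=3: pose=(-4,3,S); sL=60/17, sR=60; mL=960/17, mR=30; mL+mR=1470/17 → advance +1; mR−mL=-450/17 → turn -1·90°
n=4: pose=(-4,2,W); sL=30, sR=30/13; mL=-360/13, mR=15/13; mL+mR=-345/13 → advance -1; mR−mL=375/13 → turn +1·90°

0 30/29 10/3 200/87 5/3 -6 4 E
1 60/13 12 96/13 6 -5 4 S
2 15/2 3/2 -6 3/4 -5 3 W
3 60/17 60 960/17 30 -4 3 S
4 30 30/13 -360/13 15/13 -4 2 W
final -3 2 S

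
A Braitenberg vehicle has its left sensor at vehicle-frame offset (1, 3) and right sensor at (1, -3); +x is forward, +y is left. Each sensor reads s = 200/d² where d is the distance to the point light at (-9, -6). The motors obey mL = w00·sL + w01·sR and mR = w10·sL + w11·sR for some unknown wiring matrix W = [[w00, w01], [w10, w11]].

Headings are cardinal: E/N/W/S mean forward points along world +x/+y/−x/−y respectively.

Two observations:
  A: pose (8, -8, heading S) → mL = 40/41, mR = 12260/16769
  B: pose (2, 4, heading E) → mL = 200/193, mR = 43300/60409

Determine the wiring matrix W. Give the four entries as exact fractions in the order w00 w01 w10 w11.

0 1 -1/2 1

obs A: pose=(8,-8,S) → sL=200/409, sR=40/41, mL=40/41, mR=12260/16769
obs B: pose=(2,4,E) → sL=200/313, sR=200/193, mL=200/193, mR=43300/60409
sensor matrix S = [[200/409, 40/41], [200/313, 200/193]]; det S = -118176000/1012998521
solve [mL_A; mL_B] = S·[w00; w01] and [mR_A; mR_B] = S·[w10; w11]:
  w00 = 0, w01 = 1, w10 = -1/2, w11 = 1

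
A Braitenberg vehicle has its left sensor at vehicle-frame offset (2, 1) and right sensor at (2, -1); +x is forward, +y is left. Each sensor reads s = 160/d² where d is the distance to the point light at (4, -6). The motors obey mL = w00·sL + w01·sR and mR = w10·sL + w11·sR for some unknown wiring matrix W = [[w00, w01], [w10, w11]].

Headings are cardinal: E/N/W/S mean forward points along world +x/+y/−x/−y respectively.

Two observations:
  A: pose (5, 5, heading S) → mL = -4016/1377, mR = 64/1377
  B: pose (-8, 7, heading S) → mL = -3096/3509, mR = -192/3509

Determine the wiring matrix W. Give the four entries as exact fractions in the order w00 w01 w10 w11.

obs A: pose=(5,5,S) → sL=32/17, sR=160/81, mL=-4016/1377, mR=64/1377
obs B: pose=(-8,7,S) → sL=80/121, sR=16/29, mL=-3096/3509, mR=-192/3509
sensor matrix S = [[32/17, 160/81], [80/121, 16/29]]; det S = -1292288/4831893
solve [mL_A; mL_B] = S·[w00; w01] and [mR_A; mR_B] = S·[w10; w11]:
  w00 = -1/2, w01 = -1, w10 = -1/2, w11 = 1/2

-1/2 -1 -1/2 1/2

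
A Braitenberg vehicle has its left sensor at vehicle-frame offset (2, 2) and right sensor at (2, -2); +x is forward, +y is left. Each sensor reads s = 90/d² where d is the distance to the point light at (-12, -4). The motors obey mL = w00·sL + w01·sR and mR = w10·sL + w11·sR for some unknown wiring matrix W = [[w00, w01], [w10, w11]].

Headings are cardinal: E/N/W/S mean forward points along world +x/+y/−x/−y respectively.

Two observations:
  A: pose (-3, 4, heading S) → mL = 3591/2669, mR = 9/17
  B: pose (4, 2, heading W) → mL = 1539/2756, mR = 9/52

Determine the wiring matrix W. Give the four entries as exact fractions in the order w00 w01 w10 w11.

1/2 1 0 1/2

obs A: pose=(-3,4,S) → sL=90/157, sR=18/17, mL=3591/2669, mR=9/17
obs B: pose=(4,2,W) → sL=45/106, sR=9/26, mL=1539/2756, mR=9/52
sensor matrix S = [[90/157, 18/17], [45/106, 9/26]]; det S = -461700/1838941
solve [mL_A; mL_B] = S·[w00; w01] and [mR_A; mR_B] = S·[w10; w11]:
  w00 = 1/2, w01 = 1, w10 = 0, w11 = 1/2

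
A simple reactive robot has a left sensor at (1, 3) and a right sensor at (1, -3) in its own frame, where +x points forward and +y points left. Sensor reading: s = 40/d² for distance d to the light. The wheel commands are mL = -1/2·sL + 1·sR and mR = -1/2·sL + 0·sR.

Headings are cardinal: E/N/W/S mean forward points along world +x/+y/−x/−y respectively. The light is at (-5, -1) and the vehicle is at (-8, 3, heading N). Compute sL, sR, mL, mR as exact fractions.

left sensor world pos  = (-11, 4); dL² = 61
right sensor world pos = (-5, 4); dR² = 25
sL = 40/61 = 40/61
sR = 40/25 = 8/5
mL = -1/2·sL + 1·sR = 388/305
mR = -1/2·sL + 0·sR = -20/61

40/61 8/5 388/305 -20/61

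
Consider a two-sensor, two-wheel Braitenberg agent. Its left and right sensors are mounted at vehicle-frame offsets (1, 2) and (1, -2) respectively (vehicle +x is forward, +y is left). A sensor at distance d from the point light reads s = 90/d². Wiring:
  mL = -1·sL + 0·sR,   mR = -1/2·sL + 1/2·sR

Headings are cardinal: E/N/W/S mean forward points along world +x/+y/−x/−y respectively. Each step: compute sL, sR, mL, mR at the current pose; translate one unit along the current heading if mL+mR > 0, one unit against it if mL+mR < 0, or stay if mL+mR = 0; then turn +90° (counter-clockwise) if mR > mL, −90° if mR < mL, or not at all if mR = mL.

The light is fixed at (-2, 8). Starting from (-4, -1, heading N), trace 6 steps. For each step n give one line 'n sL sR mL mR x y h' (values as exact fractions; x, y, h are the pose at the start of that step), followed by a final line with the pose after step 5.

0 9/8 45/32 -9/8 9/64 -4 -1 N
1 10/17 90/73 -10/17 400/1241 -4 -2 W
2 45/61 9/13 -45/61 -18/793 -3 -2 S
3 90/49 90/121 -90/49 -3240/5929 -3 -1 E
4 9/8 45/32 -9/8 9/64 -4 -1 N
5 10/17 90/73 -10/17 400/1241 -4 -2 W
final -3 -2 S

n=0: pose=(-4,-1,N); sL=9/8, sR=45/32; mL=-9/8, mR=9/64; mL+mR=-63/64 → advance -1; mR−mL=81/64 → turn +1·90°
n=1: pose=(-4,-2,W); sL=10/17, sR=90/73; mL=-10/17, mR=400/1241; mL+mR=-330/1241 → advance -1; mR−mL=1130/1241 → turn +1·90°
n=2: pose=(-3,-2,S); sL=45/61, sR=9/13; mL=-45/61, mR=-18/793; mL+mR=-603/793 → advance -1; mR−mL=567/793 → turn +1·90°
n=3: pose=(-3,-1,E); sL=90/49, sR=90/121; mL=-90/49, mR=-3240/5929; mL+mR=-14130/5929 → advance -1; mR−mL=7650/5929 → turn +1·90°
n=4: pose=(-4,-1,N); sL=9/8, sR=45/32; mL=-9/8, mR=9/64; mL+mR=-63/64 → advance -1; mR−mL=81/64 → turn +1·90°
n=5: pose=(-4,-2,W); sL=10/17, sR=90/73; mL=-10/17, mR=400/1241; mL+mR=-330/1241 → advance -1; mR−mL=1130/1241 → turn +1·90°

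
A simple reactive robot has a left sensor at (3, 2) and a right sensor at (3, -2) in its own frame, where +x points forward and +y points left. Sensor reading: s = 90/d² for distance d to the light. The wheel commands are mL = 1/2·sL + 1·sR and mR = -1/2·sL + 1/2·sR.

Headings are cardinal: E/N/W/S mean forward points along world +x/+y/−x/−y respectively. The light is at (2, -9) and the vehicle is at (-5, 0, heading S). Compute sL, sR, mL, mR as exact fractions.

left sensor world pos  = (-3, -3); dL² = 61
right sensor world pos = (-7, -3); dR² = 117
sL = 90/61 = 90/61
sR = 90/117 = 10/13
mL = 1/2·sL + 1·sR = 1195/793
mR = -1/2·sL + 1/2·sR = -280/793

90/61 10/13 1195/793 -280/793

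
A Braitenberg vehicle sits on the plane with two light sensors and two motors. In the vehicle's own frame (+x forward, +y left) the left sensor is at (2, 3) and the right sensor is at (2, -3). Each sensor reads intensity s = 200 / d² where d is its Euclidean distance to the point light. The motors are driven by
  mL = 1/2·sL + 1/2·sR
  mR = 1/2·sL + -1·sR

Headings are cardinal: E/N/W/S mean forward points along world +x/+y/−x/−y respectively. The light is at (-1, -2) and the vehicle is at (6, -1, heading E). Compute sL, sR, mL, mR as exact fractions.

200/97 40/17 3640/1649 -2180/1649

left sensor world pos  = (8, 2); dL² = 97
right sensor world pos = (8, -4); dR² = 85
sL = 200/97 = 200/97
sR = 200/85 = 40/17
mL = 1/2·sL + 1/2·sR = 3640/1649
mR = 1/2·sL + -1·sR = -2180/1649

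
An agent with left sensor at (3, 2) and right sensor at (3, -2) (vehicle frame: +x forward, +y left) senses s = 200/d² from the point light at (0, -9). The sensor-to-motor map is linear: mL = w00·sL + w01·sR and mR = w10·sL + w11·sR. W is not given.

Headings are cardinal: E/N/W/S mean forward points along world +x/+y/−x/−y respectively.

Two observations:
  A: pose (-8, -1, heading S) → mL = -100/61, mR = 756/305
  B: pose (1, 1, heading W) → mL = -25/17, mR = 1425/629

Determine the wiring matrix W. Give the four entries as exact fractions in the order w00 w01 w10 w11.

obs A: pose=(-8,-1,S) → sL=200/61, sR=8/5, mL=-100/61, mR=756/305
obs B: pose=(1,1,W) → sL=50/17, sR=50/37, mL=-25/17, mR=1425/629
sensor matrix S = [[200/61, 8/5], [50/17, 50/37]]; det S = -10560/38369
solve [mL_A; mL_B] = S·[w00; w01] and [mR_A; mR_B] = S·[w10; w11]:
  w00 = -1/2, w01 = 0, w10 = 1, w11 = -1/2

-1/2 0 1 -1/2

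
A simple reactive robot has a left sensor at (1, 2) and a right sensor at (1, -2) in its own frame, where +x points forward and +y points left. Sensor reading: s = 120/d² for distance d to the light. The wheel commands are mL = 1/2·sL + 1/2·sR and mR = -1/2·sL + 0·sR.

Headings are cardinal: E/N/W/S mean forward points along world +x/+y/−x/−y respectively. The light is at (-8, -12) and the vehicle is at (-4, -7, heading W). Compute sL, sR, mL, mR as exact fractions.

left sensor world pos  = (-5, -9); dL² = 18
right sensor world pos = (-5, -5); dR² = 58
sL = 120/18 = 20/3
sR = 120/58 = 60/29
mL = 1/2·sL + 1/2·sR = 380/87
mR = -1/2·sL + 0·sR = -10/3

20/3 60/29 380/87 -10/3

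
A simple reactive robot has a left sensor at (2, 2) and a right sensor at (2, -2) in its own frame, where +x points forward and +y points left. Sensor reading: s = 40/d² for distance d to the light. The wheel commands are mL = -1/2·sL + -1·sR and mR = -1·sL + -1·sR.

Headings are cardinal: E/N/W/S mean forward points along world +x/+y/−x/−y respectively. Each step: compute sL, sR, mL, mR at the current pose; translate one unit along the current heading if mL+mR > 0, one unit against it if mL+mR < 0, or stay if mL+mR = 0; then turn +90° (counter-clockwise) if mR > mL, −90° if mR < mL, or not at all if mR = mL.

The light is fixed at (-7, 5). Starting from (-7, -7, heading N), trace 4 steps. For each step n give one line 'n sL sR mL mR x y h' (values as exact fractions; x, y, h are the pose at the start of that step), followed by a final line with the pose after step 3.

0 5/13 5/13 -15/26 -10/13 -7 -7 N
1 8/25 40/229 -1916/5725 -2832/5725 -7 -8 E
2 20/113 20/117 -3430/13221 -4600/13221 -8 -8 S
3 8/41 40/109 -2076/4469 -2512/4469 -8 -7 W
final -7 -7 N

n=0: pose=(-7,-7,N); sL=5/13, sR=5/13; mL=-15/26, mR=-10/13; mL+mR=-35/26 → advance -1; mR−mL=-5/26 → turn -1·90°
n=1: pose=(-7,-8,E); sL=8/25, sR=40/229; mL=-1916/5725, mR=-2832/5725; mL+mR=-4748/5725 → advance -1; mR−mL=-4/25 → turn -1·90°
n=2: pose=(-8,-8,S); sL=20/113, sR=20/117; mL=-3430/13221, mR=-4600/13221; mL+mR=-8030/13221 → advance -1; mR−mL=-10/113 → turn -1·90°
n=3: pose=(-8,-7,W); sL=8/41, sR=40/109; mL=-2076/4469, mR=-2512/4469; mL+mR=-4588/4469 → advance -1; mR−mL=-4/41 → turn -1·90°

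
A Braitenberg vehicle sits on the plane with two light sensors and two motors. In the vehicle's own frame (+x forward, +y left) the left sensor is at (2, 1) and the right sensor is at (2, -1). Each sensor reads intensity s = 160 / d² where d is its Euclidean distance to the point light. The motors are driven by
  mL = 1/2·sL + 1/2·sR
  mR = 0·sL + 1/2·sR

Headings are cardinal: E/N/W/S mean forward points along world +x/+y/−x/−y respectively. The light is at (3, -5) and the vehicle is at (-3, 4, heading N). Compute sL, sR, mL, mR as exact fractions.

16/17 80/73 1264/1241 40/73

left sensor world pos  = (-4, 6); dL² = 170
right sensor world pos = (-2, 6); dR² = 146
sL = 160/170 = 16/17
sR = 160/146 = 80/73
mL = 1/2·sL + 1/2·sR = 1264/1241
mR = 0·sL + 1/2·sR = 40/73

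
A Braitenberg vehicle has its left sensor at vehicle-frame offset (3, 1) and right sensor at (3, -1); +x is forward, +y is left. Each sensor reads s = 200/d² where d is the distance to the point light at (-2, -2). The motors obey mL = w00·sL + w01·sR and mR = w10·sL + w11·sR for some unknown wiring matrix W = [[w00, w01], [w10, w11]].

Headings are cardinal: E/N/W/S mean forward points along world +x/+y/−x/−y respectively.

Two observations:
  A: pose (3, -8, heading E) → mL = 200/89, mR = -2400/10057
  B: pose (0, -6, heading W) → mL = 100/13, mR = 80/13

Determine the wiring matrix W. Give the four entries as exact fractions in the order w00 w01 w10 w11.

obs A: pose=(3,-8,E) → sL=200/89, sR=200/113, mL=200/89, mR=-2400/10057
obs B: pose=(0,-6,W) → sL=100/13, sR=20, mL=100/13, mR=80/13
sensor matrix S = [[200/89, 200/113], [100/13, 20]]; det S = 4096000/130741
solve [mL_A; mL_B] = S·[w00; w01] and [mR_A; mR_B] = S·[w10; w11]:
  w00 = 1, w01 = 0, w10 = -1/2, w11 = 1/2

1 0 -1/2 1/2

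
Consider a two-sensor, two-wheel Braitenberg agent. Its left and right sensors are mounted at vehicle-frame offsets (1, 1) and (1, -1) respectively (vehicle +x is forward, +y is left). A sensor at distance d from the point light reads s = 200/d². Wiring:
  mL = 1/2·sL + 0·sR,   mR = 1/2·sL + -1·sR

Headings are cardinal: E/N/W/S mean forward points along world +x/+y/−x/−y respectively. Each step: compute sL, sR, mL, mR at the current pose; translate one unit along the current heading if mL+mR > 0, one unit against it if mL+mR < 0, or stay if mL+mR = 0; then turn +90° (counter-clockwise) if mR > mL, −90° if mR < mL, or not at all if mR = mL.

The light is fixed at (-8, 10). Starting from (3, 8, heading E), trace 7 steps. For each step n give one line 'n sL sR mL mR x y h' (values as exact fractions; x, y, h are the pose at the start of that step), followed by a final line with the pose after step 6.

0 40/29 200/153 20/29 -2740/4437 3 8 E
1 100/89 20/13 50/89 -1130/1157 4 8 S
2 8/5 200/121 4/5 -516/605 4 9 W
3 25/18 50/49 25/36 -575/1764 5 9 N
4 200/197 200/197 100/197 -100/197 5 10 E
5 200/197 40/29 100/197 -4980/5713 5 10 S
6 25/18 50/37 25/36 -875/1332 5 11 W
final 4 11 N

n=0: pose=(3,8,E); sL=40/29, sR=200/153; mL=20/29, mR=-2740/4437; mL+mR=320/4437 → advance +1; mR−mL=-200/153 → turn -1·90°
n=1: pose=(4,8,S); sL=100/89, sR=20/13; mL=50/89, mR=-1130/1157; mL+mR=-480/1157 → advance -1; mR−mL=-20/13 → turn -1·90°
n=2: pose=(4,9,W); sL=8/5, sR=200/121; mL=4/5, mR=-516/605; mL+mR=-32/605 → advance -1; mR−mL=-200/121 → turn -1·90°
n=3: pose=(5,9,N); sL=25/18, sR=50/49; mL=25/36, mR=-575/1764; mL+mR=325/882 → advance +1; mR−mL=-50/49 → turn -1·90°
n=4: pose=(5,10,E); sL=200/197, sR=200/197; mL=100/197, mR=-100/197; mL+mR=0 → advance +0; mR−mL=-200/197 → turn -1·90°
n=5: pose=(5,10,S); sL=200/197, sR=40/29; mL=100/197, mR=-4980/5713; mL+mR=-2080/5713 → advance -1; mR−mL=-40/29 → turn -1·90°
n=6: pose=(5,11,W); sL=25/18, sR=50/37; mL=25/36, mR=-875/1332; mL+mR=25/666 → advance +1; mR−mL=-50/37 → turn -1·90°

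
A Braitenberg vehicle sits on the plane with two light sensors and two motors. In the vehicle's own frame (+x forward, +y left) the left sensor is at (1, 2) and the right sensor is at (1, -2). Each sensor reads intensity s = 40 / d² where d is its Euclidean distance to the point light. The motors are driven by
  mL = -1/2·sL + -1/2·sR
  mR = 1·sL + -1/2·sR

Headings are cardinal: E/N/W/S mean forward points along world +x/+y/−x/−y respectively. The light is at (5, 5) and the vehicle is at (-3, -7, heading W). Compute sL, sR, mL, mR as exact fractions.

40/277 40/181 -9160/50137 1700/50137

left sensor world pos  = (-4, -9); dL² = 277
right sensor world pos = (-4, -5); dR² = 181
sL = 40/277 = 40/277
sR = 40/181 = 40/181
mL = -1/2·sL + -1/2·sR = -9160/50137
mR = 1·sL + -1/2·sR = 1700/50137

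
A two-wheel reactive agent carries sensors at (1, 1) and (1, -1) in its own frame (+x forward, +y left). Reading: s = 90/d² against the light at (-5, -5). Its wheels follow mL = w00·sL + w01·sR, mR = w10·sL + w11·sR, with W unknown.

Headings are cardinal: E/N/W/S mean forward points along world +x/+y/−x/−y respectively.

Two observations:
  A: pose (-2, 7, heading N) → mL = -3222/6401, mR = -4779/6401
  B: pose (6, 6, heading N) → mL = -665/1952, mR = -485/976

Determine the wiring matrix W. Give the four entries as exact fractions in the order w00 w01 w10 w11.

-1/2 -1/2 -1/2 -1

obs A: pose=(-2,7,N) → sL=90/173, sR=18/37, mL=-3222/6401, mR=-4779/6401
obs B: pose=(6,6,N) → sL=45/122, sR=5/16, mL=-665/1952, mR=-485/976
sensor matrix S = [[90/173, 18/37], [45/122, 5/16]]; det S = -52695/3123688
solve [mL_A; mL_B] = S·[w00; w01] and [mR_A; mR_B] = S·[w10; w11]:
  w00 = -1/2, w01 = -1/2, w10 = -1/2, w11 = -1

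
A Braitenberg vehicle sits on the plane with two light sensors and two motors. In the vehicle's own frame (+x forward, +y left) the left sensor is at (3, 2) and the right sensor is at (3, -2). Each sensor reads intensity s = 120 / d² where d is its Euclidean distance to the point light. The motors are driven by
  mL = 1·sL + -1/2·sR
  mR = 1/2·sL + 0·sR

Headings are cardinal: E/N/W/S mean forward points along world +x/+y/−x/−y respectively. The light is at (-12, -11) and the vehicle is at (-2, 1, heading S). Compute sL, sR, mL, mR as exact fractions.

8/15 24/29 52/435 4/15

left sensor world pos  = (0, -2); dL² = 225
right sensor world pos = (-4, -2); dR² = 145
sL = 120/225 = 8/15
sR = 120/145 = 24/29
mL = 1·sL + -1/2·sR = 52/435
mR = 1/2·sL + 0·sR = 4/15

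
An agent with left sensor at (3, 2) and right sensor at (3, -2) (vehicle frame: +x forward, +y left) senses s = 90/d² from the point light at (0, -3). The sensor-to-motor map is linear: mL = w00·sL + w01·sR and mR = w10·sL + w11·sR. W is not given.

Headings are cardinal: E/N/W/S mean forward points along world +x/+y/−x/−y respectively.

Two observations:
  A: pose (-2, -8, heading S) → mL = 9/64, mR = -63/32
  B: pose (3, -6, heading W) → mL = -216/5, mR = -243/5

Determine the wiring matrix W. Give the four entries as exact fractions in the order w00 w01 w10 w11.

obs A: pose=(-2,-8,S) → sL=45/32, sR=9/8, mL=9/64, mR=-63/32
obs B: pose=(3,-6,W) → sL=18/5, sR=90, mL=-216/5, mR=-243/5
sensor matrix S = [[45/32, 9/8], [18/5, 90]]; det S = 9801/80
solve [mL_A; mL_B] = S·[w00; w01] and [mR_A; mR_B] = S·[w10; w11]:
  w00 = 1/2, w01 = -1/2, w10 = -1, w11 = -1/2

1/2 -1/2 -1 -1/2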